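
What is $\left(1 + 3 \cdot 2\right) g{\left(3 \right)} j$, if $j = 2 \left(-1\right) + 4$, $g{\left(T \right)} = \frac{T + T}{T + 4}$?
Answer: $12$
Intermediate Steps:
$g{\left(T \right)} = \frac{2 T}{4 + T}$
$j = 2$ ($j = -2 + 4 = 2$)
$\left(1 + 3 \cdot 2\right) g{\left(3 \right)} j = \left(1 + 3 \cdot 2\right) 2 \cdot 3 \frac{1}{4 + 3} \cdot 2 = \left(1 + 6\right) 2 \cdot 3 \cdot \frac{1}{7} \cdot 2 = 7 \cdot 2 \cdot 3 \cdot \frac{1}{7} \cdot 2 = 7 \cdot \frac{6}{7} \cdot 2 = 7 \cdot \frac{12}{7} = 12$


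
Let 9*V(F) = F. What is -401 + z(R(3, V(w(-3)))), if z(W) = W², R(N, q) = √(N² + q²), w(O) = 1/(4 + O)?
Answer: -31751/81 ≈ -391.99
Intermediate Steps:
V(F) = F/9
-401 + z(R(3, V(w(-3)))) = -401 + (√(3² + (1/(9*(4 - 3)))²))² = -401 + (√(9 + ((⅑)/1)²))² = -401 + (√(9 + ((⅑)*1)²))² = -401 + (√(9 + (⅑)²))² = -401 + (√(9 + 1/81))² = -401 + (√(730/81))² = -401 + (√730/9)² = -401 + 730/81 = -31751/81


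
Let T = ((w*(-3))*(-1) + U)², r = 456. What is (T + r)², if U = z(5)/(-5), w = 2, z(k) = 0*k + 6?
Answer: 143424576/625 ≈ 2.2948e+5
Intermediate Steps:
z(k) = 6 (z(k) = 0 + 6 = 6)
U = -6/5 (U = 6/(-5) = 6*(-⅕) = -6/5 ≈ -1.2000)
T = 576/25 (T = ((2*(-3))*(-1) - 6/5)² = (-6*(-1) - 6/5)² = (6 - 6/5)² = (24/5)² = 576/25 ≈ 23.040)
(T + r)² = (576/25 + 456)² = (11976/25)² = 143424576/625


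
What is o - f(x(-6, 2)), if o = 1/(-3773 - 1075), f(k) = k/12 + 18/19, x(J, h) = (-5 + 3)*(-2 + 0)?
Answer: -39329/30704 ≈ -1.2809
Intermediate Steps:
x(J, h) = 4 (x(J, h) = -2*(-2) = 4)
f(k) = 18/19 + k/12 (f(k) = k*(1/12) + 18*(1/19) = k/12 + 18/19 = 18/19 + k/12)
o = -1/4848 (o = 1/(-4848) = -1/4848 ≈ -0.00020627)
o - f(x(-6, 2)) = -1/4848 - (18/19 + (1/12)*4) = -1/4848 - (18/19 + ⅓) = -1/4848 - 1*73/57 = -1/4848 - 73/57 = -39329/30704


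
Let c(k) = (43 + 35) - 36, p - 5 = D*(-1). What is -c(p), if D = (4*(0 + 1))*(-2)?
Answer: -42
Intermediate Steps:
D = -8 (D = (4*1)*(-2) = 4*(-2) = -8)
p = 13 (p = 5 - 8*(-1) = 5 + 8 = 13)
c(k) = 42 (c(k) = 78 - 36 = 42)
-c(p) = -1*42 = -42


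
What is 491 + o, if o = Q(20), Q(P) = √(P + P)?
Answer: 491 + 2*√10 ≈ 497.32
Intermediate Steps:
Q(P) = √2*√P (Q(P) = √(2*P) = √2*√P)
o = 2*√10 (o = √2*√20 = √2*(2*√5) = 2*√10 ≈ 6.3246)
491 + o = 491 + 2*√10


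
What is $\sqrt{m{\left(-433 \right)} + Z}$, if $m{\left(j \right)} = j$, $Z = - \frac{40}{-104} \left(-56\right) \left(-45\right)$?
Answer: $\frac{\sqrt{90623}}{13} \approx 23.157$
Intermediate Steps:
$Z = \frac{12600}{13}$ ($Z = \left(-40\right) \left(- \frac{1}{104}\right) \left(-56\right) \left(-45\right) = \frac{5}{13} \left(-56\right) \left(-45\right) = \left(- \frac{280}{13}\right) \left(-45\right) = \frac{12600}{13} \approx 969.23$)
$\sqrt{m{\left(-433 \right)} + Z} = \sqrt{-433 + \frac{12600}{13}} = \sqrt{\frac{6971}{13}} = \frac{\sqrt{90623}}{13}$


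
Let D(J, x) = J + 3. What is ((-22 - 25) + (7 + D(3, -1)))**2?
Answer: 1156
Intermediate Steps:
D(J, x) = 3 + J
((-22 - 25) + (7 + D(3, -1)))**2 = ((-22 - 25) + (7 + (3 + 3)))**2 = (-47 + (7 + 6))**2 = (-47 + 13)**2 = (-34)**2 = 1156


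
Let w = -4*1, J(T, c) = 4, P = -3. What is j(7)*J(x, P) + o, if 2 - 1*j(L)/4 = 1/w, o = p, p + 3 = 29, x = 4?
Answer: 62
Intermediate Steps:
p = 26 (p = -3 + 29 = 26)
o = 26
w = -4
j(L) = 9 (j(L) = 8 - 4/(-4) = 8 - 4*(-1/4) = 8 + 1 = 9)
j(7)*J(x, P) + o = 9*4 + 26 = 36 + 26 = 62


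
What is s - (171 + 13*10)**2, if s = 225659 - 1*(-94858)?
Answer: 229916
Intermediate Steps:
s = 320517 (s = 225659 + 94858 = 320517)
s - (171 + 13*10)**2 = 320517 - (171 + 13*10)**2 = 320517 - (171 + 130)**2 = 320517 - 1*301**2 = 320517 - 1*90601 = 320517 - 90601 = 229916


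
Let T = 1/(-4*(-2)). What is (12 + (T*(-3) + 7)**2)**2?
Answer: 12794929/4096 ≈ 3123.8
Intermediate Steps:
T = 1/8 ≈ 0.12500
(12 + (T*(-3) + 7)**2)**2 = (12 + ((1/8)*(-3) + 7)**2)**2 = (12 + (-3/8 + 7)**2)**2 = (12 + (53/8)**2)**2 = (12 + 2809/64)**2 = (3577/64)**2 = 12794929/4096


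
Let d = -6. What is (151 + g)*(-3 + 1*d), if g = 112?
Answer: -2367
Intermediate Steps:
(151 + g)*(-3 + 1*d) = (151 + 112)*(-3 + 1*(-6)) = 263*(-3 - 6) = 263*(-9) = -2367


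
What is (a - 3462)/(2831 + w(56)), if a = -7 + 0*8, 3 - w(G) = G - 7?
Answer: -3469/2785 ≈ -1.2456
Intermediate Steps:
w(G) = 10 - G (w(G) = 3 - (G - 7) = 3 - (-7 + G) = 3 + (7 - G) = 10 - G)
a = -7 (a = -7 + 0 = -7)
(a - 3462)/(2831 + w(56)) = (-7 - 3462)/(2831 + (10 - 1*56)) = -3469/(2831 + (10 - 56)) = -3469/(2831 - 46) = -3469/2785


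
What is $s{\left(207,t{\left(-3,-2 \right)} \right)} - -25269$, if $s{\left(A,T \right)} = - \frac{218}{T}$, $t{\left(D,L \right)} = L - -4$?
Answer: $25160$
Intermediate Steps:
$t{\left(D,L \right)} = 4 + L$ ($t{\left(D,L \right)} = L + 4 = 4 + L$)
$s{\left(207,t{\left(-3,-2 \right)} \right)} - -25269 = - \frac{218}{4 - 2} - -25269 = - \frac{218}{2} + 25269 = \left(-218\right) \frac{1}{2} + 25269 = -109 + 25269 = 25160$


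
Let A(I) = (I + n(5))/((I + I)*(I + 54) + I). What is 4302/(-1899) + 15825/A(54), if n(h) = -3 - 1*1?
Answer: 782545139/211 ≈ 3.7087e+6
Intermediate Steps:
n(h) = -4 (n(h) = -3 - 1 = -4)
A(I) = (-4 + I)/(I + 2*I*(54 + I)) (A(I) = (I - 4)/((I + I)*(I + 54) + I) = (-4 + I)/((2*I)*(54 + I) + I) = (-4 + I)/(2*I*(54 + I) + I) = (-4 + I)/(I + 2*I*(54 + I)))
4302/(-1899) + 15825/A(54) = 4302/(-1899) + 15825/(((-4 + 54)/(54*(109 + 2*54)))) = 4302*(-1/1899) + 15825/(((1/54)*50/(109 + 108))) = -478/211 + 15825/(((1/54)*50/217)) = -478/211 + 15825/(((1/54)*(1/217)*50)) = -478/211 + 15825/(25/5859) = -478/211 + 15825*(5859/25) = -478/211 + 3708747 = 782545139/211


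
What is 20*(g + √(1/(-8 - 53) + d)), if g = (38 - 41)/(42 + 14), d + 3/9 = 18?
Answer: -15/14 + 20*√591090/183 ≈ 82.953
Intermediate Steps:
d = 53/3 (d = -⅓ + 18 = 53/3 ≈ 17.667)
g = -3/56 ≈ -0.053571
20*(g + √(1/(-8 - 53) + d)) = 20*(-3/56 + √(1/(-8 - 53) + 53/3)) = 20*(-3/56 + √(1/(-61) + 53/3)) = 20*(-3/56 + √(-1/61 + 53/3)) = 20*(-3/56 + √(3230/183)) = 20*(-3/56 + √591090/183) = -15/14 + 20*√591090/183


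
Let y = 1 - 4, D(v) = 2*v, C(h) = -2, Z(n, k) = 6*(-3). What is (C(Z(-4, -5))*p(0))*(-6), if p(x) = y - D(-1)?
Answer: -12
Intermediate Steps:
Z(n, k) = -18
y = -3
p(x) = -1 (p(x) = -3 - 2*(-1) = -3 - 1*(-2) = -3 + 2 = -1)
(C(Z(-4, -5))*p(0))*(-6) = -2*(-1)*(-6) = 2*(-6) = -12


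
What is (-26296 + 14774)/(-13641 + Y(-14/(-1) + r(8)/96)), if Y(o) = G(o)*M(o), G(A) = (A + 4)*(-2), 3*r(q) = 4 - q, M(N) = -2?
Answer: 207396/244243 ≈ 0.84914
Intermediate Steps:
r(q) = 4/3 - q/3 (r(q) = (4 - q)/3 = 4/3 - q/3)
G(A) = -8 - 2*A (G(A) = (4 + A)*(-2) = -8 - 2*A)
Y(o) = 16 + 4*o (Y(o) = (-8 - 2*o)*(-2) = 16 + 4*o)
(-26296 + 14774)/(-13641 + Y(-14/(-1) + r(8)/96)) = (-26296 + 14774)/(-13641 + (16 + 4*(-14/(-1) + (4/3 - ⅓*8)/96))) = -11522/(-13641 + (16 + 4*(-14*(-1) + (4/3 - 8/3)*(1/96)))) = -11522/(-13641 + (16 + 4*(14 - 4/3*1/96))) = -11522/(-13641 + (16 + 4*(14 - 1/72))) = -11522/(-13641 + (16 + 4*(1007/72))) = -11522/(-13641 + (16 + 1007/18)) = -11522/(-13641 + 1295/18) = -11522/(-244243/18) = -11522*(-18/244243) = 207396/244243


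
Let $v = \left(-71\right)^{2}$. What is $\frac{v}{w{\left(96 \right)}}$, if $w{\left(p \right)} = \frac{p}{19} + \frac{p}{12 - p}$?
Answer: $\frac{670453}{520} \approx 1289.3$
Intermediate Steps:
$w{\left(p \right)} = \frac{p}{19} + \frac{p}{12 - p}$ ($w{\left(p \right)} = p \frac{1}{19} + \frac{p}{12 - p} = \frac{p}{19} + \frac{p}{12 - p}$)
$v = 5041$
$\frac{v}{w{\left(96 \right)}} = \frac{5041}{\frac{1}{19} \cdot 96 \frac{1}{-12 + 96} \left(-31 + 96\right)} = \frac{5041}{\frac{1}{19} \cdot 96 \cdot \frac{1}{84} \cdot 65} = \frac{5041}{\frac{520}{133}} = 5041 \cdot \frac{133}{520} = \frac{670453}{520}$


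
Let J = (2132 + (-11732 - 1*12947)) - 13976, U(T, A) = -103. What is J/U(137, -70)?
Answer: 36523/103 ≈ 354.59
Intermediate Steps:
J = -36523 (J = (2132 + (-11732 - 12947)) - 13976 = (2132 - 24679) - 13976 = -22547 - 13976 = -36523)
J/U(137, -70) = -36523/(-103) = -36523*(-1/103) = 36523/103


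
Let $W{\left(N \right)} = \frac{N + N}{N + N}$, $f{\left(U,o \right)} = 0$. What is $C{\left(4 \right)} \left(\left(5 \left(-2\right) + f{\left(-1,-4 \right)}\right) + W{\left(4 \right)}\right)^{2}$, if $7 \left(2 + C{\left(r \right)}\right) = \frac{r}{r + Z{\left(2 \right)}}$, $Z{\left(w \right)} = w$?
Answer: $- \frac{1080}{7} \approx -154.29$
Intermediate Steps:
$W{\left(N \right)} = 1$ ($W{\left(N \right)} = \frac{2 N}{2 N} = 2 N \frac{1}{2 N} = 1$)
$C{\left(r \right)} = -2 + \frac{r}{7 \left(2 + r\right)}$ ($C{\left(r \right)} = -2 + \frac{r \frac{1}{r + 2}}{7} = -2 + \frac{r \frac{1}{2 + r}}{7} = -2 + \frac{r}{7 \left(2 + r\right)}$)
$C{\left(4 \right)} \left(\left(5 \left(-2\right) + f{\left(-1,-4 \right)}\right) + W{\left(4 \right)}\right)^{2} = \frac{-28 - 52}{7 \left(2 + 4\right)} \left(\left(5 \left(-2\right) + 0\right) + 1\right)^{2} = \frac{-28 - 52}{7 \cdot 6} \left(\left(-10 + 0\right) + 1\right)^{2} = \frac{1}{7} \cdot \frac{1}{6} \left(-80\right) \left(-10 + 1\right)^{2} = - \frac{40 \left(-9\right)^{2}}{21} = \left(- \frac{40}{21}\right) 81 = - \frac{1080}{7}$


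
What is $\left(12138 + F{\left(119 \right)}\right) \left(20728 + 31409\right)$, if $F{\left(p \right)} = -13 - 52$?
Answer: $629450001$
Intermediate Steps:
$F{\left(p \right)} = -65$ ($F{\left(p \right)} = -13 - 52 = -65$)
$\left(12138 + F{\left(119 \right)}\right) \left(20728 + 31409\right) = \left(12138 - 65\right) \left(20728 + 31409\right) = 12073 \cdot 52137 = 629450001$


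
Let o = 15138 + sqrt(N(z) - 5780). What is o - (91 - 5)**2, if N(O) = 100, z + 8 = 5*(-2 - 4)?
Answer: 7742 + 4*I*sqrt(355) ≈ 7742.0 + 75.366*I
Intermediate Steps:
z = -38 (z = -8 + 5*(-2 - 4) = -8 + 5*(-6) = -8 - 30 = -38)
o = 15138 + 4*I*sqrt(355) (o = 15138 + sqrt(100 - 5780) = 15138 + sqrt(-5680) = 15138 + 4*I*sqrt(355) ≈ 15138.0 + 75.366*I)
o - (91 - 5)**2 = (15138 + 4*I*sqrt(355)) - (91 - 5)**2 = (15138 + 4*I*sqrt(355)) - 1*86**2 = (15138 + 4*I*sqrt(355)) - 1*7396 = (15138 + 4*I*sqrt(355)) - 7396 = 7742 + 4*I*sqrt(355)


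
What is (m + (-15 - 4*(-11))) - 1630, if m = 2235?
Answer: 634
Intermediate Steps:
(m + (-15 - 4*(-11))) - 1630 = (2235 + (-15 - 4*(-11))) - 1630 = (2235 + (-15 + 44)) - 1630 = (2235 + 29) - 1630 = 2264 - 1630 = 634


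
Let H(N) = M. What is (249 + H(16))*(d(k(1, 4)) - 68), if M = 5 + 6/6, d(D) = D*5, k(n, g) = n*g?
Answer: -12240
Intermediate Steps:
k(n, g) = g*n
d(D) = 5*D
M = 6 (M = 5 + 6*(⅙) = 5 + 1 = 6)
H(N) = 6
(249 + H(16))*(d(k(1, 4)) - 68) = (249 + 6)*(5*(4*1) - 68) = 255*(5*4 - 68) = 255*(20 - 68) = 255*(-48) = -12240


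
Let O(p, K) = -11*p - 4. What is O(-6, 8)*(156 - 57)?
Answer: 6138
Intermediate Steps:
O(p, K) = -4 - 11*p
O(-6, 8)*(156 - 57) = (-4 - 11*(-6))*(156 - 57) = (-4 + 66)*99 = 62*99 = 6138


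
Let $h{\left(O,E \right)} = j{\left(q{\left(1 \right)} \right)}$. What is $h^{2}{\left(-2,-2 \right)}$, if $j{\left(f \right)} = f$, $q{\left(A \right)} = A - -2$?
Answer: $9$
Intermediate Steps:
$q{\left(A \right)} = 2 + A$ ($q{\left(A \right)} = A + 2 = 2 + A$)
$h{\left(O,E \right)} = 3$ ($h{\left(O,E \right)} = 2 + 1 = 3$)
$h^{2}{\left(-2,-2 \right)} = 3^{2} = 9$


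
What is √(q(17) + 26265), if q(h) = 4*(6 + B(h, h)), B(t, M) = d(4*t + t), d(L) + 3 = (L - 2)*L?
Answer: √54497 ≈ 233.45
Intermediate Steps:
d(L) = -3 + L*(-2 + L) (d(L) = -3 + (L - 2)*L = -3 + (-2 + L)*L = -3 + L*(-2 + L))
B(t, M) = -3 - 10*t + 25*t² (B(t, M) = -3 + (4*t + t)² - 2*(4*t + t) = -3 + (5*t)² - 10*t = -3 + 25*t² - 10*t = -3 - 10*t + 25*t²)
q(h) = 12 - 40*h + 100*h² (q(h) = 4*(6 + (-3 - 10*h + 25*h²)) = 4*(3 - 10*h + 25*h²) = 12 - 40*h + 100*h²)
√(q(17) + 26265) = √((12 - 40*17 + 100*17²) + 26265) = √((12 - 680 + 100*289) + 26265) = √((12 - 680 + 28900) + 26265) = √(28232 + 26265) = √54497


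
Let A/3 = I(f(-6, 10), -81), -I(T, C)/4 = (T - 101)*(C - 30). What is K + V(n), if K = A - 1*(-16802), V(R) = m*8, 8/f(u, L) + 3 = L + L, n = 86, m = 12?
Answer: -1989122/17 ≈ -1.1701e+5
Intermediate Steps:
f(u, L) = 8/(-3 + 2*L) (f(u, L) = 8/(-3 + (L + L)) = 8/(-3 + 2*L))
V(R) = 96 (V(R) = 12*8 = 96)
I(T, C) = -4*(-101 + T)*(-30 + C) (I(T, C) = -4*(T - 101)*(C - 30) = -4*(-101 + T)*(-30 + C))
A = -2276388/17 (A = 3*(-12120 + 120*(8/(-3 + 2*10)) + 404*(-81) - 4*(-81)*8/(-3 + 2*10)) = 3*(-12120 + 120*(8/(-3 + 20)) - 32724 - 4*(-81)*8/(-3 + 20)) = 3*(-12120 + 120*(8/17) - 32724 - 4*(-81)*8/17) = 3*(-12120 + 960/17 - 32724 + 2592/17) = 3*(-758796/17) = -2276388/17 ≈ -1.3391e+5)
K = -1990754/17 (K = -2276388/17 - 1*(-16802) = -2276388/17 + 16802 = -1990754/17 ≈ -1.1710e+5)
K + V(n) = -1990754/17 + 96 = -1989122/17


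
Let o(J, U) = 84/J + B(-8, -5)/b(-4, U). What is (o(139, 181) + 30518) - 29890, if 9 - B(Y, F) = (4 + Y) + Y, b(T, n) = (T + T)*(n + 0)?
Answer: 126517529/201272 ≈ 628.59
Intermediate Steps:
b(T, n) = 2*T*n (b(T, n) = (2*T)*n = 2*T*n)
B(Y, F) = 5 - 2*Y (B(Y, F) = 9 - ((4 + Y) + Y) = 9 - (4 + 2*Y) = 9 + (-4 - 2*Y) = 5 - 2*Y)
o(J, U) = 84/J - 21/(8*U) (o(J, U) = 84/J + (5 - 2*(-8))/((2*(-4)*U)) = 84/J + (5 + 16)/((-8*U)) = 84/J + 21*(-1/(8*U)) = 84/J - 21/(8*U))
(o(139, 181) + 30518) - 29890 = ((84/139 - 21/8/181) + 30518) - 29890 = ((84*(1/139) - 21/8*1/181) + 30518) - 29890 = ((84/139 - 21/1448) + 30518) - 29890 = (118713/201272 + 30518) - 29890 = 6142537609/201272 - 29890 = 126517529/201272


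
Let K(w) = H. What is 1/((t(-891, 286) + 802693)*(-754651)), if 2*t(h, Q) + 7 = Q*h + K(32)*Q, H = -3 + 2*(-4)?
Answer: -2/1016822039957 ≈ -1.9669e-12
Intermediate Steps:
H = -11 (H = -3 - 8 = -11)
K(w) = -11
t(h, Q) = -7/2 - 11*Q/2 + Q*h/2 (t(h, Q) = -7/2 + (Q*h - 11*Q)/2 = -7/2 + (-11*Q + Q*h)/2 = -7/2 + (-11*Q/2 + Q*h/2) = -7/2 - 11*Q/2 + Q*h/2)
1/((t(-891, 286) + 802693)*(-754651)) = 1/(((-7/2 - 11/2*286 + (½)*286*(-891)) + 802693)*(-754651)) = -1/754651/((-7/2 - 1573 - 127413) + 802693) = -1/754651/(-257979/2 + 802693) = -1/754651/(1347407/2) = (2/1347407)*(-1/754651) = -2/1016822039957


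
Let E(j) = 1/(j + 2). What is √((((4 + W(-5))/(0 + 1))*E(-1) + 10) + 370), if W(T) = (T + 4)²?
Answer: √385 ≈ 19.621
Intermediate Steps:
E(j) = 1/(2 + j)
W(T) = (4 + T)²
√((((4 + W(-5))/(0 + 1))*E(-1) + 10) + 370) = √((((4 + (4 - 5)²)/(0 + 1))/(2 - 1) + 10) + 370) = √((((4 + (-1)²)/1)/1 + 10) + 370) = √((((4 + 1)*1)*1 + 10) + 370) = √(((5*1)*1 + 10) + 370) = √((5*1 + 10) + 370) = √((5 + 10) + 370) = √(15 + 370) = √385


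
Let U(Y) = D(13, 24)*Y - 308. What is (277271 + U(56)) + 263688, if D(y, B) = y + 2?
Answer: 541491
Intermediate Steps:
D(y, B) = 2 + y
U(Y) = -308 + 15*Y (U(Y) = (2 + 13)*Y - 308 = 15*Y - 308 = -308 + 15*Y)
(277271 + U(56)) + 263688 = (277271 + (-308 + 15*56)) + 263688 = (277271 + (-308 + 840)) + 263688 = (277271 + 532) + 263688 = 277803 + 263688 = 541491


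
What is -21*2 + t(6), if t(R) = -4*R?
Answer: -66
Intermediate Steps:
-21*2 + t(6) = -21*2 - 4*6 = -42 - 24 = -66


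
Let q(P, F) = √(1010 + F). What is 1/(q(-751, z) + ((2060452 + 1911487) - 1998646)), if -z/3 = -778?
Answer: 1973293/3893885260505 - 4*√209/3893885260505 ≈ 5.0675e-7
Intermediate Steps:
z = 2334 (z = -3*(-778) = 2334)
1/(q(-751, z) + ((2060452 + 1911487) - 1998646)) = 1/(√(1010 + 2334) + ((2060452 + 1911487) - 1998646)) = 1/(√3344 + (3971939 - 1998646)) = 1/(4*√209 + 1973293) = 1/(1973293 + 4*√209)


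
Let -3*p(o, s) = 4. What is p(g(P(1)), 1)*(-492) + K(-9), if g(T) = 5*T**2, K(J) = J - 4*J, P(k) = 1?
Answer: 683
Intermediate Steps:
K(J) = -3*J
p(o, s) = -4/3 (p(o, s) = -1/3*4 = -4/3)
p(g(P(1)), 1)*(-492) + K(-9) = -4/3*(-492) - 3*(-9) = 656 + 27 = 683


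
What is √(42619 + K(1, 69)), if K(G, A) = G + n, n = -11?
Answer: √42609 ≈ 206.42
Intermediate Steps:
K(G, A) = -11 + G (K(G, A) = G - 11 = -11 + G)
√(42619 + K(1, 69)) = √(42619 + (-11 + 1)) = √(42619 - 10) = √42609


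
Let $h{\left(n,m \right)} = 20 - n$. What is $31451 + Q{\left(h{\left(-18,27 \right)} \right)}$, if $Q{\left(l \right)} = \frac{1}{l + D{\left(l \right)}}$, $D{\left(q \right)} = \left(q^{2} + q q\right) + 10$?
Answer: $\frac{92340137}{2936} \approx 31451.0$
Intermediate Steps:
$D{\left(q \right)} = 10 + 2 q^{2}$ ($D{\left(q \right)} = \left(q^{2} + q^{2}\right) + 10 = 2 q^{2} + 10 = 10 + 2 q^{2}$)
$Q{\left(l \right)} = \frac{1}{10 + l + 2 l^{2}}$ ($Q{\left(l \right)} = \frac{1}{l + \left(10 + 2 l^{2}\right)} = \frac{1}{10 + l + 2 l^{2}}$)
$31451 + Q{\left(h{\left(-18,27 \right)} \right)} = 31451 + \frac{1}{10 + \left(20 - -18\right) + 2 \left(20 - -18\right)^{2}} = 31451 + \frac{1}{10 + \left(20 + 18\right) + 2 \left(20 + 18\right)^{2}} = 31451 + \frac{1}{10 + 38 + 2 \cdot 38^{2}} = 31451 + \frac{1}{10 + 38 + 2 \cdot 1444} = 31451 + \frac{1}{10 + 38 + 2888} = 31451 + \frac{1}{2936} = \frac{92340137}{2936}$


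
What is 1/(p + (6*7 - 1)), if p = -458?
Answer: -1/417 ≈ -0.0023981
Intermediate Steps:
1/(p + (6*7 - 1)) = 1/(-458 + (6*7 - 1)) = 1/(-458 + (42 - 1)) = 1/(-458 + 41) = 1/(-417) = -1/417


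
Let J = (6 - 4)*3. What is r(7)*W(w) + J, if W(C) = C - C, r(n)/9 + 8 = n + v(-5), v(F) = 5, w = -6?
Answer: 6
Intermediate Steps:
J = 6 (J = 2*3 = 6)
r(n) = -27 + 9*n (r(n) = -72 + 9*(n + 5) = -72 + 9*(5 + n) = -72 + (45 + 9*n) = -27 + 9*n)
W(C) = 0
r(7)*W(w) + J = (-27 + 9*7)*0 + 6 = (-27 + 63)*0 + 6 = 36*0 + 6 = 0 + 6 = 6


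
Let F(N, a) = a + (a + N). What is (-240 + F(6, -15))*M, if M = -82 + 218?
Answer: -35904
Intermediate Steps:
F(N, a) = N + 2*a (F(N, a) = a + (N + a) = N + 2*a)
M = 136
(-240 + F(6, -15))*M = (-240 + (6 + 2*(-15)))*136 = (-240 + (6 - 30))*136 = (-240 - 24)*136 = -264*136 = -35904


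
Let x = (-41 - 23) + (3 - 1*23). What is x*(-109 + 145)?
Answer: -3024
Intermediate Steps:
x = -84 (x = -64 + (3 - 23) = -64 - 20 = -84)
x*(-109 + 145) = -84*(-109 + 145) = -84*36 = -3024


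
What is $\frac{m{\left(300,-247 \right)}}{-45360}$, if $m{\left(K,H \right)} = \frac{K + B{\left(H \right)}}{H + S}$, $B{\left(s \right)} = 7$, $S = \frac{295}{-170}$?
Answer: $\frac{5219}{191804760} \approx 2.721 \cdot 10^{-5}$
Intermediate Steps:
$S = - \frac{59}{34}$ ($S = 295 \left(- \frac{1}{170}\right) = - \frac{59}{34} \approx -1.7353$)
$m{\left(K,H \right)} = \frac{7 + K}{- \frac{59}{34} + H}$ ($m{\left(K,H \right)} = \frac{K + 7}{H - \frac{59}{34}} = \frac{7 + K}{- \frac{59}{34} + H}$)
$\frac{m{\left(300,-247 \right)}}{-45360} = \frac{34 \frac{1}{-59 + 34 \left(-247\right)} \left(7 + 300\right)}{-45360} = 34 \frac{1}{-59 - 8398} \cdot 307 \left(- \frac{1}{45360}\right) = 34 \frac{1}{-8457} \cdot 307 \left(- \frac{1}{45360}\right) = 34 \left(- \frac{1}{8457}\right) 307 \left(- \frac{1}{45360}\right) = \left(- \frac{10438}{8457}\right) \left(- \frac{1}{45360}\right) = \frac{5219}{191804760}$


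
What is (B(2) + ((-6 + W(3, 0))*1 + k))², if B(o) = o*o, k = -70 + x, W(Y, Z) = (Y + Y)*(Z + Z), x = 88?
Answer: 256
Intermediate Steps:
W(Y, Z) = 4*Y*Z (W(Y, Z) = (2*Y)*(2*Z) = 4*Y*Z)
k = 18 (k = -70 + 88 = 18)
B(o) = o²
(B(2) + ((-6 + W(3, 0))*1 + k))² = (2² + ((-6 + 4*3*0)*1 + 18))² = (4 + ((-6 + 0)*1 + 18))² = (4 + (-6*1 + 18))² = (4 + (-6 + 18))² = (4 + 12)² = 16² = 256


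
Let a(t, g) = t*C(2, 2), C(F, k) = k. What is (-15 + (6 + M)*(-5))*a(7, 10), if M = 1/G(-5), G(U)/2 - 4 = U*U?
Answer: -18305/29 ≈ -631.21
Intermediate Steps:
G(U) = 8 + 2*U² (G(U) = 8 + 2*(U*U) = 8 + 2*U²)
M = 1/58 (M = 1/(8 + 2*(-5)²) = 1/(8 + 2*25) = 1/(8 + 50) = 1/58 ≈ 0.017241)
a(t, g) = 2*t (a(t, g) = t*2 = 2*t)
(-15 + (6 + M)*(-5))*a(7, 10) = (-15 + (6 + 1/58)*(-5))*(2*7) = (-15 + (349/58)*(-5))*14 = (-15 - 1745/58)*14 = -2615/58*14 = -18305/29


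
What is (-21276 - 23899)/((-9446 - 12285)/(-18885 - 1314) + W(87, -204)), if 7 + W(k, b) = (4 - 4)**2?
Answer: 912489825/119662 ≈ 7625.6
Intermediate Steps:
W(k, b) = -7 (W(k, b) = -7 + (4 - 4)**2 = -7 + 0**2 = -7 + 0 = -7)
(-21276 - 23899)/((-9446 - 12285)/(-18885 - 1314) + W(87, -204)) = (-21276 - 23899)/((-9446 - 12285)/(-18885 - 1314) - 7) = -45175/(-21731/(-20199) - 7) = -45175/(-21731*(-1/20199) - 7) = -45175/(21731/20199 - 7) = -45175/(-119662/20199) = -45175*(-20199/119662) = 912489825/119662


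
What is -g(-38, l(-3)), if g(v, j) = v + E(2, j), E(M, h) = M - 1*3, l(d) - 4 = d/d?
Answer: 39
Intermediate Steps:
l(d) = 5 (l(d) = 4 + d/d = 4 + 1 = 5)
E(M, h) = -3 + M (E(M, h) = M - 3 = -3 + M)
g(v, j) = -1 + v (g(v, j) = v + (-3 + 2) = v - 1 = -1 + v)
-g(-38, l(-3)) = -(-1 - 38) = -1*(-39) = 39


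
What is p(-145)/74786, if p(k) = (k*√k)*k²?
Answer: -3048625*I*√145/74786 ≈ -490.87*I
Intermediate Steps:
p(k) = k^(7/2) (p(k) = k^(3/2)*k² = k^(7/2))
p(-145)/74786 = (-145)^(7/2)/74786 = -3048625*I*√145*(1/74786) = -3048625*I*√145/74786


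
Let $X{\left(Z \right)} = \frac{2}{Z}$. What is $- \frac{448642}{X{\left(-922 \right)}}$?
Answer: $206823962$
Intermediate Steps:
$- \frac{448642}{X{\left(-922 \right)}} = - \frac{448642}{2 \frac{1}{-922}} = - \frac{448642}{2 \left(- \frac{1}{922}\right)} = - \frac{448642}{- \frac{1}{461}} = \left(-448642\right) \left(-461\right) = 206823962$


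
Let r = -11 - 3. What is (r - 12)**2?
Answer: 676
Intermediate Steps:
r = -14
(r - 12)**2 = (-14 - 12)**2 = (-26)**2 = 676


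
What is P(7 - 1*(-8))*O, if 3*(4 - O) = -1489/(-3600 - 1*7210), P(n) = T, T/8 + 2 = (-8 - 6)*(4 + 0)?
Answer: -29749592/16215 ≈ -1834.7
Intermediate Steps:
T = -464 (T = -16 + 8*((-8 - 6)*(4 + 0)) = -16 + 8*(-14*4) = -16 + 8*(-56) = -16 - 448 = -464)
P(n) = -464
O = 128231/32430 (O = 4 - (-1489)/(3*(-3600 - 1*7210)) = 4 - (-1489)/(3*(-3600 - 7210)) = 4 - (-1489)/(3*(-10810)) = 4 - (-1489)*(-1)/(3*10810) = 4 - ⅓*1489/10810 = 4 - 1489/32430 = 128231/32430 ≈ 3.9541)
P(7 - 1*(-8))*O = -464*128231/32430 = -29749592/16215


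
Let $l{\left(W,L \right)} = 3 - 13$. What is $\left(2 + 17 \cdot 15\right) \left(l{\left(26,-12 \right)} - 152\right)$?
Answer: $-41634$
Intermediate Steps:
$l{\left(W,L \right)} = -10$
$\left(2 + 17 \cdot 15\right) \left(l{\left(26,-12 \right)} - 152\right) = \left(2 + 17 \cdot 15\right) \left(-10 - 152\right) = \left(2 + 255\right) \left(-162\right) = 257 \left(-162\right) = -41634$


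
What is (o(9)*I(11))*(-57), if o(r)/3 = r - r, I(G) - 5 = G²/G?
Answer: 0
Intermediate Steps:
I(G) = 5 + G (I(G) = 5 + G²/G = 5 + G)
o(r) = 0 (o(r) = 3*(r - r) = 3*0 = 0)
(o(9)*I(11))*(-57) = (0*(5 + 11))*(-57) = (0*16)*(-57) = 0*(-57) = 0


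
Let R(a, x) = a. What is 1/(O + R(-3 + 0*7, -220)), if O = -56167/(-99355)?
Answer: -99355/241898 ≈ -0.41073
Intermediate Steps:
O = 56167/99355 (O = -56167*(-1/99355) = 56167/99355 ≈ 0.56532)
1/(O + R(-3 + 0*7, -220)) = 1/(56167/99355 + (-3 + 0*7)) = 1/(56167/99355 + (-3 + 0)) = 1/(56167/99355 - 3) = 1/(-241898/99355) = -99355/241898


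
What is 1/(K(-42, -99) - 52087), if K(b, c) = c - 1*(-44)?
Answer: -1/52142 ≈ -1.9178e-5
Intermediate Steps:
K(b, c) = 44 + c (K(b, c) = c + 44 = 44 + c)
1/(K(-42, -99) - 52087) = 1/((44 - 99) - 52087) = 1/(-55 - 52087) = 1/(-52142) = -1/52142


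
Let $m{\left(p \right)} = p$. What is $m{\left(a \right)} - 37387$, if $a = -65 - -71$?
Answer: $-37381$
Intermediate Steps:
$a = 6$ ($a = -65 + 71 = 6$)
$m{\left(a \right)} - 37387 = 6 - 37387 = -37381$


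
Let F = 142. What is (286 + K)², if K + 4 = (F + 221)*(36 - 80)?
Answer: 246176100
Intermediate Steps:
K = -15976 (K = -4 + (142 + 221)*(36 - 80) = -4 + 363*(-44) = -4 - 15972 = -15976)
(286 + K)² = (286 - 15976)² = (-15690)² = 246176100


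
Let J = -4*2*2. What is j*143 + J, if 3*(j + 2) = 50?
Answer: 6244/3 ≈ 2081.3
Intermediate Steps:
j = 44/3 (j = -2 + (1/3)*50 = -2 + 50/3 = 44/3 ≈ 14.667)
J = -16 (J = -8*2 = -16)
j*143 + J = (44/3)*143 - 16 = 6292/3 - 16 = 6244/3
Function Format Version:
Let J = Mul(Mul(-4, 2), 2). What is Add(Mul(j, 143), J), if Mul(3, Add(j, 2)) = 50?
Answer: Rational(6244, 3) ≈ 2081.3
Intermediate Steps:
j = Rational(44, 3) (j = Add(-2, Mul(Rational(1, 3), 50)) = Add(-2, Rational(50, 3)) = Rational(44, 3) ≈ 14.667)
J = -16 (J = Mul(-8, 2) = -16)
Add(Mul(j, 143), J) = Add(Mul(Rational(44, 3), 143), -16) = Add(Rational(6292, 3), -16) = Rational(6244, 3)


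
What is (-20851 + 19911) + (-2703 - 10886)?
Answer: -14529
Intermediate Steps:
(-20851 + 19911) + (-2703 - 10886) = -940 - 13589 = -14529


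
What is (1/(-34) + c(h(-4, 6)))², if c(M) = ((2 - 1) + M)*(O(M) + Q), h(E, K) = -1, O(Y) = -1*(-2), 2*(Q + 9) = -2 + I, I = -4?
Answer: 1/1156 ≈ 0.00086505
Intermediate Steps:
Q = -12 (Q = -9 + (-2 - 4)/2 = -9 + (½)*(-6) = -9 - 3 = -12)
O(Y) = 2
c(M) = -10 - 10*M (c(M) = ((2 - 1) + M)*(2 - 12) = (1 + M)*(-10) = -10 - 10*M)
(1/(-34) + c(h(-4, 6)))² = (1/(-34) + (-10 - 10*(-1)))² = (-1/34 + (-10 + 10))² = (-1/34 + 0)² = (-1/34)² = 1/1156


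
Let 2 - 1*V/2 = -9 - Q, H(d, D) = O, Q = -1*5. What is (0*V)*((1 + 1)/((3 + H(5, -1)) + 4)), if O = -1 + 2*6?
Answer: 0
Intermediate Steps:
Q = -5
O = 11 (O = -1 + 12 = 11)
H(d, D) = 11
V = 12 (V = 4 - 2*(-9 - 1*(-5)) = 4 - 2*(-9 + 5) = 4 - 2*(-4) = 4 + 8 = 12)
(0*V)*((1 + 1)/((3 + H(5, -1)) + 4)) = (0*12)*((1 + 1)/((3 + 11) + 4)) = 0*(2/(14 + 4)) = 0*(2/18) = 0*(2*(1/18)) = 0*(⅑) = 0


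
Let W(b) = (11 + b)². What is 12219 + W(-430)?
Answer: 187780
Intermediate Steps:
12219 + W(-430) = 12219 + (11 - 430)² = 12219 + (-419)² = 12219 + 175561 = 187780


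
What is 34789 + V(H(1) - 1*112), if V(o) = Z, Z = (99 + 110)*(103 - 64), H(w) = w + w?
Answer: 42940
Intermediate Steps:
H(w) = 2*w
Z = 8151 (Z = 209*39 = 8151)
V(o) = 8151
34789 + V(H(1) - 1*112) = 34789 + 8151 = 42940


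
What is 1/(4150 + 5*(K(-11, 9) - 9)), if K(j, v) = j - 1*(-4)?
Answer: 1/4070 ≈ 0.00024570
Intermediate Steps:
K(j, v) = 4 + j (K(j, v) = j + 4 = 4 + j)
1/(4150 + 5*(K(-11, 9) - 9)) = 1/(4150 + 5*((4 - 11) - 9)) = 1/(4150 + 5*(-7 - 9)) = 1/(4150 + 5*(-16)) = 1/(4150 - 80) = 1/4070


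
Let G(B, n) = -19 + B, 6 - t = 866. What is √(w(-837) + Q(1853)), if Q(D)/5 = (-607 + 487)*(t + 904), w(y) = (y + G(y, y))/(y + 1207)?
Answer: I*√3614786410/370 ≈ 162.49*I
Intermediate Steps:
t = -860 (t = 6 - 1*866 = 6 - 866 = -860)
w(y) = (-19 + 2*y)/(1207 + y) (w(y) = (y + (-19 + y))/(y + 1207) = (-19 + 2*y)/(1207 + y))
Q(D) = -26400 (Q(D) = 5*((-607 + 487)*(-860 + 904)) = 5*(-120*44) = 5*(-5280) = -26400)
√(w(-837) + Q(1853)) = √((-19 + 2*(-837))/(1207 - 837) - 26400) = √((-19 - 1674)/370 - 26400) = √((1/370)*(-1693) - 26400) = √(-1693/370 - 26400) = √(-9769693/370) = I*√3614786410/370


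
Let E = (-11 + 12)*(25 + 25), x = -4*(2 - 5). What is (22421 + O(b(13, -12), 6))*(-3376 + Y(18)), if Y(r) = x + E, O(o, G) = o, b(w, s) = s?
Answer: -74263426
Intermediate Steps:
x = 12 (x = -4*(-3) = 12)
E = 50 (E = 1*50 = 50)
Y(r) = 62 (Y(r) = 12 + 50 = 62)
(22421 + O(b(13, -12), 6))*(-3376 + Y(18)) = (22421 - 12)*(-3376 + 62) = 22409*(-3314) = -74263426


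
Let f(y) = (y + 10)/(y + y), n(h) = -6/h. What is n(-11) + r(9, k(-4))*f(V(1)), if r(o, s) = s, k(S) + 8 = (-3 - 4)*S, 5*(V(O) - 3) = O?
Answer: 1839/44 ≈ 41.795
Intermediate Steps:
V(O) = 3 + O/5
k(S) = -8 - 7*S (k(S) = -8 + (-3 - 4)*S = -8 - 7*S)
f(y) = (10 + y)/(2*y) (f(y) = (10 + y)/((2*y)) = (10 + y)*(1/(2*y)) = (10 + y)/(2*y))
n(-11) + r(9, k(-4))*f(V(1)) = -6/(-11) + (-8 - 7*(-4))*((10 + (3 + (⅕)*1))/(2*(3 + (⅕)*1))) = -6*(-1/11) + (-8 + 28)*((10 + (3 + ⅕))/(2*(3 + ⅕))) = 6/11 + 20*((10 + 16/5)/(2*(16/5))) = 6/11 + 20*((½)*(5/16)*(66/5)) = 6/11 + 20*(33/16) = 6/11 + 165/4 = 1839/44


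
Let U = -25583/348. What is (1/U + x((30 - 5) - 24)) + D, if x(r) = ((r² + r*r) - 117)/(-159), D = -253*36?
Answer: -37045697563/4067697 ≈ -9107.3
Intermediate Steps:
U = -25583/348 (U = -25583*1/348 = -25583/348 ≈ -73.514)
D = -9108
x(r) = 39/53 - 2*r²/159 (x(r) = ((r² + r²) - 117)*(-1/159) = (2*r² - 117)*(-1/159) = (-117 + 2*r²)*(-1/159) = 39/53 - 2*r²/159)
(1/U + x((30 - 5) - 24)) + D = (1/(-25583/348) + (39/53 - 2*((30 - 5) - 24)²/159)) - 9108 = (-348/25583 + (39/53 - 2*(25 - 24)²/159)) - 9108 = (-348/25583 + (39/53 - 2/159*1²)) - 9108 = (-348/25583 + (39/53 - 2/159*1)) - 9108 = (-348/25583 + (39/53 - 2/159)) - 9108 = (-348/25583 + 115/159) - 9108 = 2886713/4067697 - 9108 = -37045697563/4067697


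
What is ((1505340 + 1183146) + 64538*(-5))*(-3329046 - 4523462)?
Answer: -18577432016368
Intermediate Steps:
((1505340 + 1183146) + 64538*(-5))*(-3329046 - 4523462) = (2688486 - 322690)*(-7852508) = 2365796*(-7852508) = -18577432016368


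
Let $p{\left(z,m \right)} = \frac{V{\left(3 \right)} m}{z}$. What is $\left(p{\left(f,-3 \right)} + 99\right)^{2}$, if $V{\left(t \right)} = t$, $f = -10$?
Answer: $\frac{998001}{100} \approx 9980.0$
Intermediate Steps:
$p{\left(z,m \right)} = \frac{3 m}{z}$
$\left(p{\left(f,-3 \right)} + 99\right)^{2} = \left(3 \left(-3\right) \frac{1}{-10} + 99\right)^{2} = \left(3 \left(-3\right) \left(- \frac{1}{10}\right) + 99\right)^{2} = \left(\frac{9}{10} + 99\right)^{2} = \left(\frac{999}{10}\right)^{2} = \frac{998001}{100}$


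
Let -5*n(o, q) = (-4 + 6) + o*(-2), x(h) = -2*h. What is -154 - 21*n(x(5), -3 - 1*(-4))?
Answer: -308/5 ≈ -61.600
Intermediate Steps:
n(o, q) = -⅖ + 2*o/5 (n(o, q) = -((-4 + 6) + o*(-2))/5 = -(2 - 2*o)/5 = -⅖ + 2*o/5)
-154 - 21*n(x(5), -3 - 1*(-4)) = -154 - 21*(-⅖ + 2*(-2*5)/5) = -154 - 21*(-⅖ + (⅖)*(-10)) = -154 - 21*(-⅖ - 4) = -154 - 21*(-22/5) = -154 + 462/5 = -308/5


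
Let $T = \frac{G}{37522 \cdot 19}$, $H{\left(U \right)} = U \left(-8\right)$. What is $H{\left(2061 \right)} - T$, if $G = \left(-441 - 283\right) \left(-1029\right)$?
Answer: $- \frac{5877668490}{356459} \approx -16489.0$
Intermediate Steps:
$G = 744996$ ($G = \left(-724\right) \left(-1029\right) = 744996$)
$H{\left(U \right)} = - 8 U$
$T = \frac{372498}{356459}$ ($T = \frac{744996}{37522 \cdot 19} = \frac{744996}{712918} = 744996 \cdot \frac{1}{712918} = \frac{372498}{356459} \approx 1.045$)
$H{\left(2061 \right)} - T = \left(-8\right) 2061 - \frac{372498}{356459} = -16488 - \frac{372498}{356459} = - \frac{5877668490}{356459}$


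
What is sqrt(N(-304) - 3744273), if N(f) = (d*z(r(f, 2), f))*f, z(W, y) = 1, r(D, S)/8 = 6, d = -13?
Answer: 19*I*sqrt(10361) ≈ 1934.0*I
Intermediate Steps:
r(D, S) = 48 (r(D, S) = 8*6 = 48)
N(f) = -13*f (N(f) = (-13*1)*f = -13*f)
sqrt(N(-304) - 3744273) = sqrt(-13*(-304) - 3744273) = sqrt(3952 - 3744273) = sqrt(-3740321) = 19*I*sqrt(10361)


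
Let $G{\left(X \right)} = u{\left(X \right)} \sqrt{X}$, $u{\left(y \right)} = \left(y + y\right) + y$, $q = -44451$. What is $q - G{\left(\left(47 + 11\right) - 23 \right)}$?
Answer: $-44451 - 105 \sqrt{35} \approx -45072.0$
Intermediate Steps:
$u{\left(y \right)} = 3 y$ ($u{\left(y \right)} = 2 y + y = 3 y$)
$G{\left(X \right)} = 3 X^{\frac{3}{2}}$ ($G{\left(X \right)} = 3 X \sqrt{X} = 3 X^{\frac{3}{2}}$)
$q - G{\left(\left(47 + 11\right) - 23 \right)} = -44451 - 3 \left(\left(47 + 11\right) - 23\right)^{\frac{3}{2}} = -44451 - 3 \left(58 - 23\right)^{\frac{3}{2}} = -44451 - 3 \cdot 35^{\frac{3}{2}} = -44451 - 3 \cdot 35 \sqrt{35} = -44451 - 105 \sqrt{35}$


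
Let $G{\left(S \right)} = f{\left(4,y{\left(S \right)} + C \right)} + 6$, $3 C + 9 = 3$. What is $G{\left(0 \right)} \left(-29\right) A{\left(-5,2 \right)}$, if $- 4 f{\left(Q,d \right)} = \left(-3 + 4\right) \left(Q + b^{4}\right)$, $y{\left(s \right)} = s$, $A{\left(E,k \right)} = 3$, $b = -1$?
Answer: $- \frac{1653}{4} \approx -413.25$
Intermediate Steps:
$C = -2$ ($C = -3 + \frac{1}{3} \cdot 3 = -3 + 1 = -2$)
$f{\left(Q,d \right)} = - \frac{1}{4} - \frac{Q}{4}$ ($f{\left(Q,d \right)} = - \frac{\left(-3 + 4\right) \left(Q + \left(-1\right)^{4}\right)}{4} = - \frac{1 \left(Q + 1\right)}{4} = - \frac{1 \left(1 + Q\right)}{4} = - \frac{1 + Q}{4} = - \frac{1}{4} - \frac{Q}{4}$)
$G{\left(S \right)} = \frac{19}{4}$ ($G{\left(S \right)} = \left(- \frac{1}{4} - 1\right) + 6 = - \frac{5}{4} + 6 = \frac{19}{4}$)
$G{\left(0 \right)} \left(-29\right) A{\left(-5,2 \right)} = \frac{19}{4} \left(-29\right) 3 = \left(- \frac{551}{4}\right) 3 = - \frac{1653}{4}$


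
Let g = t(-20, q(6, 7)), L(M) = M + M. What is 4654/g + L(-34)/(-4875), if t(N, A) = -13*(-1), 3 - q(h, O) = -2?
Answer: 1745318/4875 ≈ 358.01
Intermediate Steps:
q(h, O) = 5 (q(h, O) = 3 - 1*(-2) = 3 + 2 = 5)
t(N, A) = 13
L(M) = 2*M
g = 13
4654/g + L(-34)/(-4875) = 4654/13 + (2*(-34))/(-4875) = 4654*(1/13) - 68*(-1/4875) = 358 + 68/4875 = 1745318/4875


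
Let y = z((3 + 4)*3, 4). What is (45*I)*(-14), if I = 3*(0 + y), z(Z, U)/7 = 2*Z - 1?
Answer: -542430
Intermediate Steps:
z(Z, U) = -7 + 14*Z (z(Z, U) = 7*(2*Z - 1) = 7*(-1 + 2*Z) = -7 + 14*Z)
y = 287 (y = -7 + 14*((3 + 4)*3) = -7 + 14*(7*3) = -7 + 14*21 = -7 + 294 = 287)
I = 861 (I = 3*(0 + 287) = 3*287 = 861)
(45*I)*(-14) = (45*861)*(-14) = 38745*(-14) = -542430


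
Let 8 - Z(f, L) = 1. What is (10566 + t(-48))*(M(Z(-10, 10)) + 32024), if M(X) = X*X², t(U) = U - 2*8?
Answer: 339918234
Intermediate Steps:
Z(f, L) = 7 (Z(f, L) = 8 - 1*1 = 8 - 1 = 7)
t(U) = -16 + U (t(U) = U - 16 = -16 + U)
M(X) = X³
(10566 + t(-48))*(M(Z(-10, 10)) + 32024) = (10566 + (-16 - 48))*(7³ + 32024) = (10566 - 64)*(343 + 32024) = 10502*32367 = 339918234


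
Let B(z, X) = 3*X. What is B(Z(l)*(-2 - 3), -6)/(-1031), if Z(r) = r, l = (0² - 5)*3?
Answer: 18/1031 ≈ 0.017459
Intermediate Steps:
l = -15 (l = (0 - 5)*3 = -5*3 = -15)
B(Z(l)*(-2 - 3), -6)/(-1031) = (3*(-6))/(-1031) = -18*(-1/1031) = 18/1031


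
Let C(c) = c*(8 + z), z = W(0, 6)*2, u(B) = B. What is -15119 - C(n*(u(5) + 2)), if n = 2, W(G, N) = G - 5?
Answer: -15091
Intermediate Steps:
W(G, N) = -5 + G
z = -10 (z = (-5 + 0)*2 = -5*2 = -10)
C(c) = -2*c (C(c) = c*(8 - 10) = c*(-2) = -2*c)
-15119 - C(n*(u(5) + 2)) = -15119 - (-2)*2*(5 + 2) = -15119 - (-2)*2*7 = -15119 - (-2)*14 = -15119 - 1*(-28) = -15119 + 28 = -15091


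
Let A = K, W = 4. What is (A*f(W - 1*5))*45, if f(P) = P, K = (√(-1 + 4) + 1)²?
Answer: -180 - 90*√3 ≈ -335.88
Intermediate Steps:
K = (1 + √3)² (K = (√3 + 1)² = (1 + √3)² ≈ 7.4641)
A = (1 + √3)² ≈ 7.4641
(A*f(W - 1*5))*45 = ((1 + √3)²*(4 - 1*5))*45 = ((1 + √3)²*(4 - 5))*45 = ((1 + √3)²*(-1))*45 = -(1 + √3)²*45 = -45*(1 + √3)²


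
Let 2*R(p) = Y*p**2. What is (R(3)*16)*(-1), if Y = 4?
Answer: -288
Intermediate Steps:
R(p) = 2*p**2 (R(p) = (4*p**2)/2 = 2*p**2)
(R(3)*16)*(-1) = ((2*3**2)*16)*(-1) = ((2*9)*16)*(-1) = (18*16)*(-1) = 288*(-1) = -288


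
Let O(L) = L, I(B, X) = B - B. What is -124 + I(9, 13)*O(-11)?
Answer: -124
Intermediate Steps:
I(B, X) = 0
-124 + I(9, 13)*O(-11) = -124 + 0*(-11) = -124 + 0 = -124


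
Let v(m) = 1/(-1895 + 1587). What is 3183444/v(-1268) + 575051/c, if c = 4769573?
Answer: -4676569912643845/4769573 ≈ -9.8050e+8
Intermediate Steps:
v(m) = -1/308 (v(m) = 1/(-308) = -1/308)
3183444/v(-1268) + 575051/c = 3183444/(-1/308) + 575051/4769573 = 3183444*(-308) + 575051*(1/4769573) = -980500752 + 575051/4769573 = -4676569912643845/4769573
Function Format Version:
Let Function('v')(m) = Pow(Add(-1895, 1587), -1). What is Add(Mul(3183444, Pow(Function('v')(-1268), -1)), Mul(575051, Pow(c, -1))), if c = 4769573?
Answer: Rational(-4676569912643845, 4769573) ≈ -9.8050e+8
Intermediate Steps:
Function('v')(m) = Rational(-1, 308) (Function('v')(m) = Pow(-308, -1) = Rational(-1, 308))
Add(Mul(3183444, Pow(Function('v')(-1268), -1)), Mul(575051, Pow(c, -1))) = Add(Mul(3183444, Pow(Rational(-1, 308), -1)), Mul(575051, Pow(4769573, -1))) = Add(Mul(3183444, -308), Mul(575051, Rational(1, 4769573))) = Add(-980500752, Rational(575051, 4769573)) = Rational(-4676569912643845, 4769573)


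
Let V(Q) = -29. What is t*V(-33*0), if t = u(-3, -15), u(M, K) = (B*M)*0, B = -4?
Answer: 0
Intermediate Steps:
u(M, K) = 0 (u(M, K) = -4*M*0 = 0)
t = 0
t*V(-33*0) = 0*(-29) = 0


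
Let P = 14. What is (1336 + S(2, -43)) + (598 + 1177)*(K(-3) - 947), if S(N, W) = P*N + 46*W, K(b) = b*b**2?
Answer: -1729464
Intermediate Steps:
K(b) = b**3
S(N, W) = 14*N + 46*W
(1336 + S(2, -43)) + (598 + 1177)*(K(-3) - 947) = (1336 + (14*2 + 46*(-43))) + (598 + 1177)*((-3)**3 - 947) = (1336 + (28 - 1978)) + 1775*(-27 - 947) = (1336 - 1950) + 1775*(-974) = -614 - 1728850 = -1729464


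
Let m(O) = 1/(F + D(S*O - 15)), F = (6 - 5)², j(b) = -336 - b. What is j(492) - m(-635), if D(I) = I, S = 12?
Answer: -6320951/7634 ≈ -828.00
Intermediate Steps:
F = 1 (F = 1² = 1)
m(O) = 1/(-14 + 12*O) (m(O) = 1/(1 + (12*O - 15)) = 1/(1 + (-15 + 12*O)) = 1/(-14 + 12*O))
j(492) - m(-635) = (-336 - 1*492) - 1/(2*(-7 + 6*(-635))) = (-336 - 492) - 1/(2*(-7 - 3810)) = -828 - 1/(2*(-3817)) = -828 - (-1)/(2*3817) = -828 - 1*(-1/7634) = -828 + 1/7634 = -6320951/7634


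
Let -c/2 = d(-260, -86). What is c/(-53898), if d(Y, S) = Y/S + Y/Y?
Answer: 173/1158807 ≈ 0.00014929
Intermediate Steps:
d(Y, S) = 1 + Y/S (d(Y, S) = Y/S + 1 = 1 + Y/S)
c = -346/43 (c = -2*(-86 - 260)/(-86) = -(-1)*(-346)/43 = -2*173/43 = -346/43 ≈ -8.0465)
c/(-53898) = -346/43/(-53898) = -346/43*(-1/53898) = 173/1158807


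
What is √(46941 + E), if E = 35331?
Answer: 4*√5142 ≈ 286.83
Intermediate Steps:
√(46941 + E) = √(46941 + 35331) = √82272 = 4*√5142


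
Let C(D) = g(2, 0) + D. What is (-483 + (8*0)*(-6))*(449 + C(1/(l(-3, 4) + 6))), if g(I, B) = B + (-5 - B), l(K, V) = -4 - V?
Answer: -428421/2 ≈ -2.1421e+5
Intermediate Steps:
g(I, B) = -5
C(D) = -5 + D
(-483 + (8*0)*(-6))*(449 + C(1/(l(-3, 4) + 6))) = (-483 + (8*0)*(-6))*(449 + (-5 + 1/((-4 - 1*4) + 6))) = (-483 + 0*(-6))*(449 + (-5 + 1/((-4 - 4) + 6))) = (-483 + 0)*(449 + (-5 + 1/(-8 + 6))) = -483*(449 + (-5 + 1/(-2))) = -483*(449 + (-5 - ½)) = -483*(449 - 11/2) = -483*887/2 = -428421/2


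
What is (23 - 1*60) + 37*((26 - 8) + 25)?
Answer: 1554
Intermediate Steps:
(23 - 1*60) + 37*((26 - 8) + 25) = (23 - 60) + 37*(18 + 25) = -37 + 37*43 = -37 + 1591 = 1554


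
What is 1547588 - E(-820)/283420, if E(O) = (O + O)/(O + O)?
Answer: 438617390959/283420 ≈ 1.5476e+6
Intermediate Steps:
E(O) = 1 (E(O) = (2*O)/((2*O)) = (2*O)*(1/(2*O)) = 1)
1547588 - E(-820)/283420 = 1547588 - 1/283420 = 438617390959/283420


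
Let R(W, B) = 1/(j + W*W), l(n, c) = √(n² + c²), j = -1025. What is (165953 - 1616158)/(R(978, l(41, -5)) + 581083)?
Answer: -1385611419095/555200982098 ≈ -2.4957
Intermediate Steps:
l(n, c) = √(c² + n²)
R(W, B) = 1/(-1025 + W²) (R(W, B) = 1/(-1025 + W*W) = 1/(-1025 + W²))
(165953 - 1616158)/(R(978, l(41, -5)) + 581083) = (165953 - 1616158)/(1/(-1025 + 978²) + 581083) = -1450205/(1/(-1025 + 956484) + 581083) = -1450205/(1/955459 + 581083) = -1450205/555200982098/955459 = -1450205*955459/555200982098 = -1385611419095/555200982098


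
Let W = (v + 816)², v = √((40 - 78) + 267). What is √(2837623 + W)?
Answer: 2*√(875927 + 408*√229) ≈ 1878.4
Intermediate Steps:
v = √229 (v = √(-38 + 267) = √229 ≈ 15.133)
W = (816 + √229)² (W = (√229 + 816)² = (816 + √229)² ≈ 6.9078e+5)
√(2837623 + W) = √(2837623 + (816 + √229)²)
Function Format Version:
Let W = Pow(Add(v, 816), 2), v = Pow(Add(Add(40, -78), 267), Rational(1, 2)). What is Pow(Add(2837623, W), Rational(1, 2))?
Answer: Mul(2, Pow(Add(875927, Mul(408, Pow(229, Rational(1, 2)))), Rational(1, 2))) ≈ 1878.4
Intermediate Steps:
v = Pow(229, Rational(1, 2)) (v = Pow(Add(-38, 267), Rational(1, 2)) = Pow(229, Rational(1, 2)) ≈ 15.133)
W = Pow(Add(816, Pow(229, Rational(1, 2))), 2) (W = Pow(Add(Pow(229, Rational(1, 2)), 816), 2) = Pow(Add(816, Pow(229, Rational(1, 2))), 2) ≈ 6.9078e+5)
Pow(Add(2837623, W), Rational(1, 2)) = Pow(Add(2837623, Pow(Add(816, Pow(229, Rational(1, 2))), 2)), Rational(1, 2))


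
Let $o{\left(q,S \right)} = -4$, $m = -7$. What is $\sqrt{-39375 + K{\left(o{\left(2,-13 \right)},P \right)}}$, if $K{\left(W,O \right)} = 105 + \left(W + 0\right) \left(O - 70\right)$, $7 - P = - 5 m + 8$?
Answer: $i \sqrt{38846} \approx 197.09 i$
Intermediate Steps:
$P = -36$ ($P = 7 - \left(\left(-5\right) \left(-7\right) + 8\right) = 7 - \left(35 + 8\right) = 7 - 43 = -36$)
$K{\left(W,O \right)} = 105 + W \left(-70 + O\right)$
$\sqrt{-39375 + K{\left(o{\left(2,-13 \right)},P \right)}} = \sqrt{-39375 - -529} = \sqrt{-39375 + \left(105 + 280 + 144\right)} = \sqrt{-39375 + 529} = \sqrt{-38846} = i \sqrt{38846}$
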